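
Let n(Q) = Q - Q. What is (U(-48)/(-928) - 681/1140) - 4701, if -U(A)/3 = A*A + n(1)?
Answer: -51729523/11020 ≈ -4694.1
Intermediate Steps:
n(Q) = 0
U(A) = -3*A**2 (U(A) = -3*(A*A + 0) = -3*(A**2 + 0) = -3*A**2)
(U(-48)/(-928) - 681/1140) - 4701 = (-3*(-48)**2/(-928) - 681/1140) - 4701 = (-3*2304*(-1/928) - 681*1/1140) - 4701 = (-6912*(-1/928) - 227/380) - 4701 = (216/29 - 227/380) - 4701 = 75497/11020 - 4701 = -51729523/11020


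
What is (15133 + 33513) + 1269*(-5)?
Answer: 42301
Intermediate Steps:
(15133 + 33513) + 1269*(-5) = 48646 - 6345 = 42301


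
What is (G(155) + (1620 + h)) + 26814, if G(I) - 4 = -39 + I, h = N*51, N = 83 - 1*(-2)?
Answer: 32889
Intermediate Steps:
N = 85 (N = 83 + 2 = 85)
h = 4335 (h = 85*51 = 4335)
G(I) = -35 + I (G(I) = 4 + (-39 + I) = -35 + I)
(G(155) + (1620 + h)) + 26814 = ((-35 + 155) + (1620 + 4335)) + 26814 = (120 + 5955) + 26814 = 6075 + 26814 = 32889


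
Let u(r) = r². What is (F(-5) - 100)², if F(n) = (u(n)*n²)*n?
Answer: 10400625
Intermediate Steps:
F(n) = n⁵ (F(n) = (n²*n²)*n = n⁴*n = n⁵)
(F(-5) - 100)² = ((-5)⁵ - 100)² = (-3125 - 100)² = (-3225)² = 10400625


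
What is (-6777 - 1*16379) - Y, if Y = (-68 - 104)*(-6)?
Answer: -24188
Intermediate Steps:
Y = 1032 (Y = -172*(-6) = 1032)
(-6777 - 1*16379) - Y = (-6777 - 1*16379) - 1*1032 = (-6777 - 16379) - 1032 = -23156 - 1032 = -24188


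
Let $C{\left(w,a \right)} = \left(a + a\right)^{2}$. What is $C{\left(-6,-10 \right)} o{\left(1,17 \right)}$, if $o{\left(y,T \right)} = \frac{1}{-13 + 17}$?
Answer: $100$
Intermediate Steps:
$C{\left(w,a \right)} = 4 a^{2}$ ($C{\left(w,a \right)} = \left(2 a\right)^{2} = 4 a^{2}$)
$o{\left(y,T \right)} = \frac{1}{4}$
$C{\left(-6,-10 \right)} o{\left(1,17 \right)} = 4 \left(-10\right)^{2} \cdot \frac{1}{4} = 4 \cdot 100 \cdot \frac{1}{4} = 400 \cdot \frac{1}{4} = 100$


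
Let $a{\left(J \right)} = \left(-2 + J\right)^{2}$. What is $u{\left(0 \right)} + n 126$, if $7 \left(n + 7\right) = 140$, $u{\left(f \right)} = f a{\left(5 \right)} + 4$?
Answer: $1642$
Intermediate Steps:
$u{\left(f \right)} = 4 + 9 f$ ($u{\left(f \right)} = f \left(-2 + 5\right)^{2} + 4 = f 3^{2} + 4 = f 9 + 4 = 9 f + 4 = 4 + 9 f$)
$n = 13$ ($n = -7 + \frac{1}{7} \cdot 140 = -7 + 20 = 13$)
$u{\left(0 \right)} + n 126 = \left(4 + 9 \cdot 0\right) + 13 \cdot 126 = \left(4 + 0\right) + 1638 = 4 + 1638 = 1642$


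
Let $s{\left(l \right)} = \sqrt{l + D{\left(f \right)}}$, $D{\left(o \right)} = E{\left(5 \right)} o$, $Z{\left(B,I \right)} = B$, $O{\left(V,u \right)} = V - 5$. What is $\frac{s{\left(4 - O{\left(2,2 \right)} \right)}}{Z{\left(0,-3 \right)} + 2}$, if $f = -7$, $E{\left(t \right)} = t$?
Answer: $i \sqrt{7} \approx 2.6458 i$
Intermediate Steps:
$O{\left(V,u \right)} = -5 + V$ ($O{\left(V,u \right)} = V - 5 = -5 + V$)
$D{\left(o \right)} = 5 o$
$s{\left(l \right)} = \sqrt{-35 + l}$ ($s{\left(l \right)} = \sqrt{l + 5 \left(-7\right)} = \sqrt{l - 35} = \sqrt{-35 + l}$)
$\frac{s{\left(4 - O{\left(2,2 \right)} \right)}}{Z{\left(0,-3 \right)} + 2} = \frac{\sqrt{-35 + \left(4 - \left(-5 + 2\right)\right)}}{0 + 2} = \frac{\sqrt{-35 + \left(4 - -3\right)}}{2} = \sqrt{-35 + \left(4 + 3\right)} \frac{1}{2} = \sqrt{-35 + 7} \cdot \frac{1}{2} = \sqrt{-28} \cdot \frac{1}{2} = 2 i \sqrt{7} \cdot \frac{1}{2} = i \sqrt{7}$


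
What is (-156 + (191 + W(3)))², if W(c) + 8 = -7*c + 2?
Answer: 64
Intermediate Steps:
W(c) = -6 - 7*c (W(c) = -8 + (-7*c + 2) = -8 + (2 - 7*c) = -6 - 7*c)
(-156 + (191 + W(3)))² = (-156 + (191 + (-6 - 7*3)))² = (-156 + (191 + (-6 - 21)))² = (-156 + (191 - 27))² = (-156 + 164)² = 8² = 64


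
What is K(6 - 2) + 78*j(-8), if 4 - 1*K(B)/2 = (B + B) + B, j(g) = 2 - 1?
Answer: 62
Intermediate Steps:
j(g) = 1
K(B) = 8 - 6*B (K(B) = 8 - 2*((B + B) + B) = 8 - 2*(2*B + B) = 8 - 6*B)
K(6 - 2) + 78*j(-8) = (8 - 6*(6 - 2)) + 78*1 = (8 - 6*4) + 78 = (8 - 24) + 78 = -16 + 78 = 62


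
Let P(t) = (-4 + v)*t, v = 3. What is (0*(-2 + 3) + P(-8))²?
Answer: 64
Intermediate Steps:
P(t) = -t (P(t) = (-4 + 3)*t = -t)
(0*(-2 + 3) + P(-8))² = (0*(-2 + 3) - 1*(-8))² = (0*1 + 8)² = (0 + 8)² = 8² = 64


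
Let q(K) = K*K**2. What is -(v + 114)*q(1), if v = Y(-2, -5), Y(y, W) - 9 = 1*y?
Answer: -121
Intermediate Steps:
Y(y, W) = 9 + y (Y(y, W) = 9 + 1*y = 9 + y)
v = 7 (v = 9 - 2 = 7)
q(K) = K**3
-(v + 114)*q(1) = -(7 + 114)*1**3 = -121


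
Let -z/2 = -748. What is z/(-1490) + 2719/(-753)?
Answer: -2588899/560985 ≈ -4.6149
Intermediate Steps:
z = 1496 (z = -2*(-748) = 1496)
z/(-1490) + 2719/(-753) = 1496/(-1490) + 2719/(-753) = 1496*(-1/1490) + 2719*(-1/753) = -748/745 - 2719/753 = -2588899/560985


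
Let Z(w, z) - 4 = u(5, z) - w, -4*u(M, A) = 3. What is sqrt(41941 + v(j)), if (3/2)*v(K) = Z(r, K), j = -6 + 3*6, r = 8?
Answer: sqrt(1509762)/6 ≈ 204.79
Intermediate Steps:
u(M, A) = -3/4 (u(M, A) = -1/4*3 = -3/4)
j = 12 (j = -6 + 18 = 12)
Z(w, z) = 13/4 - w (Z(w, z) = 4 + (-3/4 - w) = 13/4 - w)
v(K) = -19/6 (v(K) = 2*(13/4 - 1*8)/3 = 2*(13/4 - 8)/3 = (2/3)*(-19/4) = -19/6)
sqrt(41941 + v(j)) = sqrt(41941 - 19/6) = sqrt(251627/6) = sqrt(1509762)/6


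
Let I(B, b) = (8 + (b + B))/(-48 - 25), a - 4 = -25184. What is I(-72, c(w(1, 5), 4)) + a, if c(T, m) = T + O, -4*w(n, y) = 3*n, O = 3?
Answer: -7352313/292 ≈ -25179.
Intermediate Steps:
w(n, y) = -3*n/4
a = -25180 (a = 4 - 25184 = -25180)
c(T, m) = 3 + T (c(T, m) = T + 3 = 3 + T)
I(B, b) = -8/73 - B/73 - b/73 (I(B, b) = (8 + (B + b))/(-73) = (8 + B + b)*(-1/73) = -8/73 - B/73 - b/73)
I(-72, c(w(1, 5), 4)) + a = (-8/73 - 1/73*(-72) - (3 - ¾*1)/73) - 25180 = (-8/73 + 72/73 - (3 - ¾)/73) - 25180 = (-8/73 + 72/73 - 1/73*9/4) - 25180 = (-8/73 + 72/73 - 9/292) - 25180 = 247/292 - 25180 = -7352313/292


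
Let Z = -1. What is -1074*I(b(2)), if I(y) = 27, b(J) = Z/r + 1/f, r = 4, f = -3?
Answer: -28998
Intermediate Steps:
b(J) = -7/12 (b(J) = -1/4 + 1/(-3) = -1*¼ + 1*(-⅓) = -¼ - ⅓ = -7/12)
-1074*I(b(2)) = -1074*27 = -28998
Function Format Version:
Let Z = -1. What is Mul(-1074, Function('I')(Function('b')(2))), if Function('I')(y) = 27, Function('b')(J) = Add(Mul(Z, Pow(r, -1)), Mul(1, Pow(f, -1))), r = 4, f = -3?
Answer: -28998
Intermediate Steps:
Function('b')(J) = Rational(-7, 12) (Function('b')(J) = Add(Mul(-1, Pow(4, -1)), Mul(1, Pow(-3, -1))) = Add(Mul(-1, Rational(1, 4)), Mul(1, Rational(-1, 3))) = Add(Rational(-1, 4), Rational(-1, 3)) = Rational(-7, 12))
Mul(-1074, Function('I')(Function('b')(2))) = Mul(-1074, 27) = -28998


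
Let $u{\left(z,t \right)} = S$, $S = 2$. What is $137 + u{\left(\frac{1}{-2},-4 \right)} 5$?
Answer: $147$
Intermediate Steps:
$u{\left(z,t \right)} = 2$
$137 + u{\left(\frac{1}{-2},-4 \right)} 5 = 137 + 2 \cdot 5 = 137 + 10 = 147$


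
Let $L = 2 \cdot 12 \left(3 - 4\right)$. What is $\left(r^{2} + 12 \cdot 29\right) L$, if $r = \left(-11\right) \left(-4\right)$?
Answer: $-54816$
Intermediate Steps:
$r = 44$
$L = -24$ ($L = 24 \left(-1\right) = -24$)
$\left(r^{2} + 12 \cdot 29\right) L = \left(44^{2} + 12 \cdot 29\right) \left(-24\right) = \left(1936 + 348\right) \left(-24\right) = 2284 \left(-24\right) = -54816$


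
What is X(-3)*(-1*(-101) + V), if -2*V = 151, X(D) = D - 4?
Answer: -357/2 ≈ -178.50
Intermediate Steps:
X(D) = -4 + D
V = -151/2 (V = -1/2*151 = -151/2 ≈ -75.500)
X(-3)*(-1*(-101) + V) = (-4 - 3)*(-1*(-101) - 151/2) = -7*(101 - 151/2) = -7*51/2 = -357/2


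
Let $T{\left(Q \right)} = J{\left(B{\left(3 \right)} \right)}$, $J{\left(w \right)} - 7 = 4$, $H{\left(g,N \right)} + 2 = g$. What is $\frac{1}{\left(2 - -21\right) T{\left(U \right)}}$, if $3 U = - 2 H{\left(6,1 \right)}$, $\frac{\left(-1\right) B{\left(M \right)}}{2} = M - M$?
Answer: $\frac{1}{253} \approx 0.0039526$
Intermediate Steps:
$H{\left(g,N \right)} = -2 + g$
$B{\left(M \right)} = 0$ ($B{\left(M \right)} = - 2 \left(M - M\right) = \left(-2\right) 0 = 0$)
$U = - \frac{8}{3}$ ($U = \frac{\left(-2\right) \left(-2 + 6\right)}{3} = \frac{\left(-2\right) 4}{3} = \frac{1}{3} \left(-8\right) = - \frac{8}{3} \approx -2.6667$)
$J{\left(w \right)} = 11$ ($J{\left(w \right)} = 7 + 4 = 11$)
$T{\left(Q \right)} = 11$
$\frac{1}{\left(2 - -21\right) T{\left(U \right)}} = \frac{1}{\left(2 - -21\right) 11} = \frac{1}{\left(2 + \left(-16 + 37\right)\right) 11} = \frac{1}{\left(2 + 21\right) 11} = \frac{1}{23 \cdot 11} = \frac{1}{253}$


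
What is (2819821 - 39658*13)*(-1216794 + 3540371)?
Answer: 5354141803059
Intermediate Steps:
(2819821 - 39658*13)*(-1216794 + 3540371) = (2819821 - 515554)*2323577 = 2304267*2323577 = 5354141803059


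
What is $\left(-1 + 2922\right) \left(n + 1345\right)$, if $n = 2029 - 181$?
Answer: $9326753$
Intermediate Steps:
$n = 1848$ ($n = 2029 - 181 = 1848$)
$\left(-1 + 2922\right) \left(n + 1345\right) = \left(-1 + 2922\right) \left(1848 + 1345\right) = 2921 \cdot 3193 = 9326753$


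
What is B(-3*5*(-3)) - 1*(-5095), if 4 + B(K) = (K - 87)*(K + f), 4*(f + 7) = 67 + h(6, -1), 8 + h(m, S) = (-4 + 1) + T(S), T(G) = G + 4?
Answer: 5751/2 ≈ 2875.5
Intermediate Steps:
T(G) = 4 + G
h(m, S) = -7 + S (h(m, S) = -8 + ((-4 + 1) + (4 + S)) = -8 + (-3 + (4 + S)) = -8 + (1 + S) = -7 + S)
f = 31/4 (f = -7 + (67 + (-7 - 1))/4 = -7 + (67 - 8)/4 = -7 + (¼)*59 = -7 + 59/4 = 31/4 ≈ 7.7500)
B(K) = -4 + (-87 + K)*(31/4 + K) (B(K) = -4 + (K - 87)*(K + 31/4) = -4 + (-87 + K)*(31/4 + K))
B(-3*5*(-3)) - 1*(-5095) = (-2713/4 + (-3*5*(-3))² - 317*(-3*5)*(-3)/4) - 1*(-5095) = (-2713/4 + (-15*(-3))² - (-4755)*(-3)/4) + 5095 = (-2713/4 + 45² - 317/4*45) + 5095 = (-2713/4 + 2025 - 14265/4) + 5095 = -4439/2 + 5095 = 5751/2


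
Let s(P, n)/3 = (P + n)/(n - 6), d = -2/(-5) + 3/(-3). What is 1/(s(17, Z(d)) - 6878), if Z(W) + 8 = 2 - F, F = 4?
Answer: -16/110069 ≈ -0.00014536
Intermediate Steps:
d = -⅗ (d = -2*(-⅕) + 3*(-⅓) = ⅖ - 1 = -⅗ ≈ -0.60000)
Z(W) = -10 (Z(W) = -8 + (2 - 1*4) = -8 + (2 - 4) = -8 - 2 = -10)
s(P, n) = 3*(P + n)/(-6 + n) (s(P, n) = 3*((P + n)/(n - 6)) = 3*((P + n)/(-6 + n)) = 3*(P + n)/(-6 + n))
1/(s(17, Z(d)) - 6878) = 1/(3*(17 - 10)/(-6 - 10) - 6878) = 1/(3*7/(-16) - 6878) = 1/(3*(-1/16)*7 - 6878) = 1/(-21/16 - 6878) = 1/(-110069/16) = -16/110069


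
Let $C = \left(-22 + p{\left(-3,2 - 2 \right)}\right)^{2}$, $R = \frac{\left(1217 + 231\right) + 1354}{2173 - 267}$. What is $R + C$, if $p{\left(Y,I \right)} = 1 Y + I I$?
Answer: $\frac{597026}{953} \approx 626.47$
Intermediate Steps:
$p{\left(Y,I \right)} = Y + I^{2}$
$R = \frac{1401}{953}$ ($R = \frac{1448 + 1354}{1906} = 2802 \cdot \frac{1}{1906} = \frac{1401}{953} \approx 1.4701$)
$C = 625$ ($C = \left(-22 - \left(3 - \left(2 - 2\right)^{2}\right)\right)^{2} = \left(-22 - \left(3 - 0^{2}\right)\right)^{2} = \left(-22 + \left(-3 + 0\right)\right)^{2} = \left(-22 - 3\right)^{2} = \left(-25\right)^{2} = 625$)
$R + C = \frac{1401}{953} + 625 = \frac{597026}{953}$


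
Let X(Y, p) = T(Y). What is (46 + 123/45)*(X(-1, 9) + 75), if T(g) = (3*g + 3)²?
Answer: 3655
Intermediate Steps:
T(g) = (3 + 3*g)²
X(Y, p) = 9*(1 + Y)²
(46 + 123/45)*(X(-1, 9) + 75) = (46 + 123/45)*(9*(1 - 1)² + 75) = (46 + 123*(1/45))*(9*0² + 75) = (46 + 41/15)*(9*0 + 75) = 731*(0 + 75)/15 = (731/15)*75 = 3655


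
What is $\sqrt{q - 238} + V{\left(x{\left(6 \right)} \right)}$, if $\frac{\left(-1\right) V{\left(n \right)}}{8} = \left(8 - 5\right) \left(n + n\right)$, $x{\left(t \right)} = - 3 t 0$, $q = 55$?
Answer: $i \sqrt{183} \approx 13.528 i$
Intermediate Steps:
$x{\left(t \right)} = 0$
$V{\left(n \right)} = - 48 n$ ($V{\left(n \right)} = - 8 \left(8 - 5\right) \left(n + n\right) = - 8 \cdot 3 \cdot 2 n = - 8 \cdot 6 n = - 48 n$)
$\sqrt{q - 238} + V{\left(x{\left(6 \right)} \right)} = \sqrt{55 - 238} - 0 = \sqrt{-183} + 0 = i \sqrt{183} + 0 = i \sqrt{183}$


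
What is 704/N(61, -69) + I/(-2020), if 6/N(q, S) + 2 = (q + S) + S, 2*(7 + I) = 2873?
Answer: -112352897/12120 ≈ -9270.0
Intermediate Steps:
I = 2859/2 (I = -7 + (½)*2873 = -7 + 2873/2 = 2859/2 ≈ 1429.5)
N(q, S) = 6/(-2 + q + 2*S) (N(q, S) = 6/(-2 + ((q + S) + S)) = 6/(-2 + ((S + q) + S)) = 6/(-2 + (q + 2*S)) = 6/(-2 + q + 2*S))
704/N(61, -69) + I/(-2020) = 704/((6/(-2 + 61 + 2*(-69)))) + (2859/2)/(-2020) = 704/((6/(-2 + 61 - 138))) + (2859/2)*(-1/2020) = 704/((6/(-79))) - 2859/4040 = 704/((6*(-1/79))) - 2859/4040 = 704/(-6/79) - 2859/4040 = 704*(-79/6) - 2859/4040 = -27808/3 - 2859/4040 = -112352897/12120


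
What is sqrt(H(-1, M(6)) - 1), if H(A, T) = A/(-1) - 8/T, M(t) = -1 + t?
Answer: 2*I*sqrt(10)/5 ≈ 1.2649*I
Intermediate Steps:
H(A, T) = -A - 8/T (H(A, T) = A*(-1) - 8/T = -A - 8/T)
sqrt(H(-1, M(6)) - 1) = sqrt((-1*(-1) - 8/(-1 + 6)) - 1) = sqrt((1 - 8/5) - 1) = sqrt(-3/5 - 1) = sqrt(-8/5) = 2*I*sqrt(10)/5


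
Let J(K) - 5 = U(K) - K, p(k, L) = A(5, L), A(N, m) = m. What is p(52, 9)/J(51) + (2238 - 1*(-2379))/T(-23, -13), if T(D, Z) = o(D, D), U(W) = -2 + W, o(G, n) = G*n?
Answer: 6204/529 ≈ 11.728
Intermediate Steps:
T(D, Z) = D² (T(D, Z) = D*D = D²)
p(k, L) = L
J(K) = 3 (J(K) = 5 + ((-2 + K) - K) = 5 - 2 = 3)
p(52, 9)/J(51) + (2238 - 1*(-2379))/T(-23, -13) = 9/3 + (2238 - 1*(-2379))/((-23)²) = 9*(⅓) + (2238 + 2379)/529 = 3 + 4617*(1/529) = 3 + 4617/529 = 6204/529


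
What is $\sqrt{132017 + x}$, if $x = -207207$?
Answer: $i \sqrt{75190} \approx 274.21 i$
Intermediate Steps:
$\sqrt{132017 + x} = \sqrt{132017 - 207207} = \sqrt{-75190} = i \sqrt{75190}$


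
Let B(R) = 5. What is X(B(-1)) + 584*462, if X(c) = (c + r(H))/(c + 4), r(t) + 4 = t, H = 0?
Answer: 2428273/9 ≈ 2.6981e+5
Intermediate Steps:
r(t) = -4 + t
X(c) = (-4 + c)/(4 + c) (X(c) = (c + (-4 + 0))/(c + 4) = (c - 4)/(4 + c) = (-4 + c)/(4 + c))
X(B(-1)) + 584*462 = (-4 + 5)/(4 + 5) + 584*462 = 1/9 + 269808 = 2428273/9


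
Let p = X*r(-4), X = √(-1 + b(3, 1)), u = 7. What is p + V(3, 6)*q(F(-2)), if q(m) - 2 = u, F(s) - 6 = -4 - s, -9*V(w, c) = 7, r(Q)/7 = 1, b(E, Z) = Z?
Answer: -7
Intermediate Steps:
r(Q) = 7 (r(Q) = 7*1 = 7)
V(w, c) = -7/9 (V(w, c) = -⅑*7 = -7/9)
F(s) = 2 - s (F(s) = 6 + (-4 - s) = 2 - s)
q(m) = 9 (q(m) = 2 + 7 = 9)
X = 0 (X = √(-1 + 1) = √0 = 0)
p = 0 (p = 0*7 = 0)
p + V(3, 6)*q(F(-2)) = 0 - 7/9*9 = 0 - 7 = -7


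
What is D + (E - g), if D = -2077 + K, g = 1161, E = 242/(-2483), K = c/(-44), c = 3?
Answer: -353776073/109252 ≈ -3238.2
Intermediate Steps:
K = -3/44 (K = 3/(-44) = 3*(-1/44) = -3/44 ≈ -0.068182)
E = -242/2483 (E = 242*(-1/2483) = -242/2483 ≈ -0.097463)
D = -91391/44 (D = -2077 - 3/44 = -91391/44 ≈ -2077.1)
D + (E - g) = -91391/44 + (-242/2483 - 1*1161) = -91391/44 + (-242/2483 - 1161) = -91391/44 - 2883005/2483 = -353776073/109252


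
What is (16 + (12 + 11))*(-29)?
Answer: -1131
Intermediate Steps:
(16 + (12 + 11))*(-29) = (16 + 23)*(-29) = 39*(-29) = -1131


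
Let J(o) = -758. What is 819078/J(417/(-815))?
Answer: -409539/379 ≈ -1080.6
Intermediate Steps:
819078/J(417/(-815)) = 819078/(-758) = 819078*(-1/758) = -409539/379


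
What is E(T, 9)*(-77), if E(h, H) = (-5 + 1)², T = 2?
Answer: -1232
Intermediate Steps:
E(h, H) = 16 (E(h, H) = (-4)² = 16)
E(T, 9)*(-77) = 16*(-77) = -1232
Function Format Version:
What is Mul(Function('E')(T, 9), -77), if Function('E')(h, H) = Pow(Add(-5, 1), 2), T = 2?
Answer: -1232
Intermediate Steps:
Function('E')(h, H) = 16 (Function('E')(h, H) = Pow(-4, 2) = 16)
Mul(Function('E')(T, 9), -77) = Mul(16, -77) = -1232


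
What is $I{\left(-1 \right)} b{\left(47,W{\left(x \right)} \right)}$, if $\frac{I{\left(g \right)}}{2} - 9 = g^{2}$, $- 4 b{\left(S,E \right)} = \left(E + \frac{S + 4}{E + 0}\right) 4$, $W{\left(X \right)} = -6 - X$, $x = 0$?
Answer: $290$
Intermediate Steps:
$b{\left(S,E \right)} = - E - \frac{4 + S}{E}$ ($b{\left(S,E \right)} = - \frac{\left(E + \frac{S + 4}{E + 0}\right) 4}{4} = - \frac{\left(E + \frac{4 + S}{E}\right) 4}{4} = - \frac{4 E + \frac{4 \left(4 + S\right)}{E}}{4} = - E - \frac{4 + S}{E}$)
$I{\left(g \right)} = 18 + 2 g^{2}$
$I{\left(-1 \right)} b{\left(47,W{\left(x \right)} \right)} = \left(18 + 2 \left(-1\right)^{2}\right) \frac{-4 - 47 - \left(-6 - 0\right)^{2}}{-6 - 0} = \left(18 + 2 \cdot 1\right) \frac{-4 - 47 - \left(-6 + 0\right)^{2}}{-6 + 0} = \left(18 + 2\right) \frac{-4 - 47 - \left(-6\right)^{2}}{-6} = 20 \left(- \frac{-4 - 47 - 36}{6}\right) = 20 \left(\left(- \frac{1}{6}\right) \left(-87\right)\right) = 20 \cdot \frac{29}{2} = 290$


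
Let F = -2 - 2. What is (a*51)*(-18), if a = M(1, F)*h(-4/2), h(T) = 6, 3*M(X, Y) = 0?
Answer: 0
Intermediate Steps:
F = -4
M(X, Y) = 0 (M(X, Y) = (1/3)*0 = 0)
a = 0 (a = 0*6 = 0)
(a*51)*(-18) = (0*51)*(-18) = 0*(-18) = 0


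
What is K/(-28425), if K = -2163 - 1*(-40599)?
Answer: -12812/9475 ≈ -1.3522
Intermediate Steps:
K = 38436 (K = -2163 + 40599 = 38436)
K/(-28425) = 38436/(-28425) = 38436*(-1/28425) = -12812/9475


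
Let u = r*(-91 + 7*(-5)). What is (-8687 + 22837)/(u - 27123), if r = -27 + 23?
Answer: -14150/26619 ≈ -0.53158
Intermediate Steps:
r = -4
u = 504 (u = -4*(-91 + 7*(-5)) = -4*(-91 - 35) = -4*(-126) = 504)
(-8687 + 22837)/(u - 27123) = (-8687 + 22837)/(504 - 27123) = 14150/(-26619) = 14150*(-1/26619) = -14150/26619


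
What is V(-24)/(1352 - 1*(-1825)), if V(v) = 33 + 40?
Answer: 73/3177 ≈ 0.022978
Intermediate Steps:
V(v) = 73
V(-24)/(1352 - 1*(-1825)) = 73/(1352 - 1*(-1825)) = 73/(1352 + 1825) = 73/3177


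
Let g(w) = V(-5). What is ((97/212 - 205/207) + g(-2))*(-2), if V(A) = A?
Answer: 242801/21942 ≈ 11.066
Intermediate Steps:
g(w) = -5
((97/212 - 205/207) + g(-2))*(-2) = ((97/212 - 205/207) - 5)*(-2) = (-23381/43884 - 5)*(-2) = -242801/43884*(-2) = 242801/21942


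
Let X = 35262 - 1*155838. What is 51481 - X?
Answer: 172057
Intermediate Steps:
X = -120576 (X = 35262 - 155838 = -120576)
51481 - X = 51481 - 1*(-120576) = 51481 + 120576 = 172057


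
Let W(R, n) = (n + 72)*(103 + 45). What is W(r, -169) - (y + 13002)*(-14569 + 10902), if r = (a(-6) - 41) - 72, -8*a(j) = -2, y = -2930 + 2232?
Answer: 45104412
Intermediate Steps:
y = -698
a(j) = ¼ (a(j) = -⅛*(-2) = ¼)
r = -451/4 (r = (¼ - 41) - 72 = -163/4 - 72 = -451/4 ≈ -112.75)
W(R, n) = 10656 + 148*n (W(R, n) = (72 + n)*148 = 10656 + 148*n)
W(r, -169) - (y + 13002)*(-14569 + 10902) = (10656 + 148*(-169)) - (-698 + 13002)*(-14569 + 10902) = (10656 - 25012) - 12304*(-3667) = -14356 - 1*(-45118768) = -14356 + 45118768 = 45104412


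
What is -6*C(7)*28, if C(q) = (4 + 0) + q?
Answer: -1848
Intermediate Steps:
C(q) = 4 + q
-6*C(7)*28 = -6*(4 + 7)*28 = -6*11*28 = -66*28 = -1848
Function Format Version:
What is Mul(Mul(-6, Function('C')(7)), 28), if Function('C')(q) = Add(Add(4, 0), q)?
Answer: -1848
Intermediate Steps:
Function('C')(q) = Add(4, q)
Mul(Mul(-6, Function('C')(7)), 28) = Mul(Mul(-6, Add(4, 7)), 28) = Mul(Mul(-6, 11), 28) = Mul(-66, 28) = -1848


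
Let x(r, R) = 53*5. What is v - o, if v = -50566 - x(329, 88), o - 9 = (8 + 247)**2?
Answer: -115865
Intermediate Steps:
x(r, R) = 265
o = 65034 (o = 9 + (8 + 247)**2 = 9 + 255**2 = 9 + 65025 = 65034)
v = -50831 (v = -50566 - 1*265 = -50566 - 265 = -50831)
v - o = -50831 - 1*65034 = -50831 - 65034 = -115865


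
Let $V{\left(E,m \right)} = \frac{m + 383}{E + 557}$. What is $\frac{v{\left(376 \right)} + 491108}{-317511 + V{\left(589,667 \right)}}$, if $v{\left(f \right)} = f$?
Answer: $- \frac{46936722}{30322213} \approx -1.5479$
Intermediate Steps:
$V{\left(E,m \right)} = \frac{383 + m}{557 + E}$
$\frac{v{\left(376 \right)} + 491108}{-317511 + V{\left(589,667 \right)}} = \frac{376 + 491108}{-317511 + \frac{383 + 667}{557 + 589}} = \frac{491484}{-317511 + \frac{1}{1146} \cdot 1050} = \frac{491484}{-317511 + \frac{175}{191}} = \frac{491484}{- \frac{60644426}{191}} = 491484 \left(- \frac{191}{60644426}\right) = - \frac{46936722}{30322213}$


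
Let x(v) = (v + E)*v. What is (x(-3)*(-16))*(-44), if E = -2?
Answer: 10560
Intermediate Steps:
x(v) = v*(-2 + v) (x(v) = (v - 2)*v = (-2 + v)*v = v*(-2 + v))
(x(-3)*(-16))*(-44) = (-3*(-2 - 3)*(-16))*(-44) = (-3*(-5)*(-16))*(-44) = (15*(-16))*(-44) = -240*(-44) = 10560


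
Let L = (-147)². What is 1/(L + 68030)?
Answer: 1/89639 ≈ 1.1156e-5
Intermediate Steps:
L = 21609
1/(L + 68030) = 1/(21609 + 68030) = 1/89639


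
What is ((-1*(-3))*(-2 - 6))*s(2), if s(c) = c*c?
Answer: -96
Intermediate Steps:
s(c) = c²
((-1*(-3))*(-2 - 6))*s(2) = ((-1*(-3))*(-2 - 6))*2² = (3*(-8))*4 = -24*4 = -96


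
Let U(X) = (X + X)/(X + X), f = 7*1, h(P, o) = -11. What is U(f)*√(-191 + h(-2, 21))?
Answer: I*√202 ≈ 14.213*I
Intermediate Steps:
f = 7
U(X) = 1 (U(X) = (2*X)/((2*X)) = (2*X)*(1/(2*X)) = 1)
U(f)*√(-191 + h(-2, 21)) = 1*√(-191 - 11) = 1*√(-202) = 1*(I*√202) = I*√202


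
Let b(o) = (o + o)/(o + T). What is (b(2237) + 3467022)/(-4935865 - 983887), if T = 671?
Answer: -5041052225/8607319408 ≈ -0.58567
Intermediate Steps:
b(o) = 2*o/(671 + o) (b(o) = (o + o)/(o + 671) = (2*o)/(671 + o) = 2*o/(671 + o))
(b(2237) + 3467022)/(-4935865 - 983887) = (2*2237/(671 + 2237) + 3467022)/(-4935865 - 983887) = (2*2237/2908 + 3467022)/(-5919752) = (2*2237*(1/2908) + 3467022)*(-1/5919752) = (2237/1454 + 3467022)*(-1/5919752) = (5041052225/1454)*(-1/5919752) = -5041052225/8607319408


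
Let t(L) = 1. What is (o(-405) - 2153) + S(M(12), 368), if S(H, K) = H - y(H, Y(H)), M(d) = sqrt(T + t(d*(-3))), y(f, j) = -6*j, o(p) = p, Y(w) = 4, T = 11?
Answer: -2534 + 2*sqrt(3) ≈ -2530.5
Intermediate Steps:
M(d) = 2*sqrt(3) (M(d) = sqrt(11 + 1) = sqrt(12) = 2*sqrt(3))
S(H, K) = 24 + H (S(H, K) = H - (-6)*4 = H - 1*(-24) = H + 24 = 24 + H)
(o(-405) - 2153) + S(M(12), 368) = (-405 - 2153) + (24 + 2*sqrt(3)) = -2558 + (24 + 2*sqrt(3)) = -2534 + 2*sqrt(3)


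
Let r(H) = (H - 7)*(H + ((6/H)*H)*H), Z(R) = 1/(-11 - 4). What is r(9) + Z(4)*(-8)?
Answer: 1898/15 ≈ 126.53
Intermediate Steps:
Z(R) = -1/15 (Z(R) = 1/(-15) = -1/15)
r(H) = 7*H*(-7 + H) (r(H) = (-7 + H)*(H + 6*H) = (-7 + H)*(7*H) = 7*H*(-7 + H))
r(9) + Z(4)*(-8) = 7*9*(-7 + 9) - 1/15*(-8) = 7*9*2 + 8/15 = 126 + 8/15 = 1898/15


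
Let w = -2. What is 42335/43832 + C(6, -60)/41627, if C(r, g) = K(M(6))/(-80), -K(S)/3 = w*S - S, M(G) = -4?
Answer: 8811493847/9122973320 ≈ 0.96586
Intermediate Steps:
K(S) = 9*S (K(S) = -3*(-2*S - S) = -(-9)*S = 9*S)
C(r, g) = 9/20 (C(r, g) = (9*(-4))/(-80) = -36*(-1/80) = 9/20)
42335/43832 + C(6, -60)/41627 = 42335/43832 + (9/20)/41627 = 42335*(1/43832) + (9/20)*(1/41627) = 42335/43832 + 9/832540 = 8811493847/9122973320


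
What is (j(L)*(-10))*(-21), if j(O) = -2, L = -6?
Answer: -420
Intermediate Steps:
(j(L)*(-10))*(-21) = -2*(-10)*(-21) = 20*(-21) = -420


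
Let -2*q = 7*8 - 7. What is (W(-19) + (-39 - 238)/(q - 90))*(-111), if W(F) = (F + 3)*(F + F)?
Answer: -15516246/229 ≈ -67757.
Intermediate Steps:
W(F) = 2*F*(3 + F) (W(F) = (3 + F)*(2*F) = 2*F*(3 + F))
q = -49/2 (q = -(7*8 - 7)/2 = -(56 - 7)/2 = -1/2*49 = -49/2 ≈ -24.500)
(W(-19) + (-39 - 238)/(q - 90))*(-111) = (2*(-19)*(3 - 19) + (-39 - 238)/(-49/2 - 90))*(-111) = (2*(-19)*(-16) - 277/(-229/2))*(-111) = (608 - 277*(-2/229))*(-111) = (608 + 554/229)*(-111) = (139786/229)*(-111) = -15516246/229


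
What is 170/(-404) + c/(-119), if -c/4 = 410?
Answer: 321165/24038 ≈ 13.361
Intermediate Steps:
c = -1640 (c = -4*410 = -1640)
170/(-404) + c/(-119) = 170/(-404) - 1640/(-119) = 170*(-1/404) - 1640*(-1/119) = -85/202 + 1640/119 = 321165/24038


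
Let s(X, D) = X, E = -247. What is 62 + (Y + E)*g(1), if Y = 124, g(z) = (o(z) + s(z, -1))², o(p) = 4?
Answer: -3013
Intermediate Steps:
g(z) = (4 + z)²
62 + (Y + E)*g(1) = 62 + (124 - 247)*(4 + 1)² = 62 - 123*5² = 62 - 123*25 = 62 - 3075 = -3013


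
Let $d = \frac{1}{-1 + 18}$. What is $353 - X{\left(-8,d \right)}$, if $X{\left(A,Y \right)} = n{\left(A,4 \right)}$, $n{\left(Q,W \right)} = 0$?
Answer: $353$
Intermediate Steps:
$d = \frac{1}{17} \approx 0.058824$
$X{\left(A,Y \right)} = 0$
$353 - X{\left(-8,d \right)} = 353 - 0 = 353 + 0 = 353$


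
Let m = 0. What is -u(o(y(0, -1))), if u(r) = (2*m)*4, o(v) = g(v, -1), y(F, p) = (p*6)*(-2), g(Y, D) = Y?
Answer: 0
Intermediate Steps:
y(F, p) = -12*p (y(F, p) = (6*p)*(-2) = -12*p)
o(v) = v
u(r) = 0 (u(r) = (2*0)*4 = 0*4 = 0)
-u(o(y(0, -1))) = -1*0 = 0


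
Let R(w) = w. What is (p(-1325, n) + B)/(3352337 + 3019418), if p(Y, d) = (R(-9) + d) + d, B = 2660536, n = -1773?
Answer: 2656981/6371755 ≈ 0.41699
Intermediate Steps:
p(Y, d) = -9 + 2*d (p(Y, d) = (-9 + d) + d = -9 + 2*d)
(p(-1325, n) + B)/(3352337 + 3019418) = ((-9 + 2*(-1773)) + 2660536)/(3352337 + 3019418) = ((-9 - 3546) + 2660536)/6371755 = (-3555 + 2660536)*(1/6371755) = 2656981*(1/6371755) = 2656981/6371755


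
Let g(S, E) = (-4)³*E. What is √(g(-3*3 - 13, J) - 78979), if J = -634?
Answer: 3*I*√4267 ≈ 195.97*I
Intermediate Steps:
g(S, E) = -64*E
√(g(-3*3 - 13, J) - 78979) = √(-64*(-634) - 78979) = √(40576 - 78979) = √(-38403) = 3*I*√4267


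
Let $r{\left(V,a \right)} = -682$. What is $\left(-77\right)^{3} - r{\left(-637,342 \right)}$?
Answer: $-455851$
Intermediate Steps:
$\left(-77\right)^{3} - r{\left(-637,342 \right)} = \left(-77\right)^{3} - -682 = -456533 + 682 = -455851$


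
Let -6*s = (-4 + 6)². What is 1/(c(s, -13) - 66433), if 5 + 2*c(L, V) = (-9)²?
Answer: -1/66395 ≈ -1.5061e-5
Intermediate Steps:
s = -⅔ (s = -(-4 + 6)²/6 = -⅙*2² = -⅙*4 = -⅔ ≈ -0.66667)
c(L, V) = 38 (c(L, V) = -5/2 + (½)*(-9)² = -5/2 + (½)*81 = -5/2 + 81/2 = 38)
1/(c(s, -13) - 66433) = 1/(38 - 66433) = 1/(-66395) = -1/66395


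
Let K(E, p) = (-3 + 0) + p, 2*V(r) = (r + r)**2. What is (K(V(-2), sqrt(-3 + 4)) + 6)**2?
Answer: 16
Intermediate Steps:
V(r) = 2*r**2 (V(r) = (r + r)**2/2 = (2*r)**2/2 = (4*r**2)/2 = 2*r**2)
K(E, p) = -3 + p
(K(V(-2), sqrt(-3 + 4)) + 6)**2 = ((-3 + sqrt(-3 + 4)) + 6)**2 = ((-3 + sqrt(1)) + 6)**2 = ((-3 + 1) + 6)**2 = (-2 + 6)**2 = 4**2 = 16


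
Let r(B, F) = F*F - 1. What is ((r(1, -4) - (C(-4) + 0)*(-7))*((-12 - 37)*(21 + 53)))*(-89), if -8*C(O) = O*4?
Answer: 9358706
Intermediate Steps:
r(B, F) = -1 + F² (r(B, F) = F² - 1 = -1 + F²)
C(O) = -O/2 (C(O) = -O*4/8 = -O/2)
((r(1, -4) - (C(-4) + 0)*(-7))*((-12 - 37)*(21 + 53)))*(-89) = (((-1 + (-4)²) - (-½*(-4) + 0)*(-7))*((-12 - 37)*(21 + 53)))*(-89) = (((-1 + 16) - (2 + 0)*(-7))*(-49*74))*(-89) = ((15 - 1*2*(-7))*(-3626))*(-89) = ((15 - 2*(-7))*(-3626))*(-89) = ((15 + 14)*(-3626))*(-89) = (29*(-3626))*(-89) = -105154*(-89) = 9358706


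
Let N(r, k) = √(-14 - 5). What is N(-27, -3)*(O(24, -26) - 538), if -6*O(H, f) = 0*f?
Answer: -538*I*√19 ≈ -2345.1*I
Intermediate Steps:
N(r, k) = I*√19 (N(r, k) = √(-19) = I*√19)
O(H, f) = 0 (O(H, f) = -0*f = -⅙*0 = 0)
N(-27, -3)*(O(24, -26) - 538) = (I*√19)*(0 - 538) = (I*√19)*(-538) = -538*I*√19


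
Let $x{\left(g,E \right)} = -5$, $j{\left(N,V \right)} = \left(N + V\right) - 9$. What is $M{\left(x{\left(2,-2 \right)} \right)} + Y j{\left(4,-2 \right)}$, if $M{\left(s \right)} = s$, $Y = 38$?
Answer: $-271$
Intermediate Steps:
$j{\left(N,V \right)} = -9 + N + V$
$M{\left(x{\left(2,-2 \right)} \right)} + Y j{\left(4,-2 \right)} = -5 + 38 \left(-9 + 4 - 2\right) = -5 + 38 \left(-7\right) = -5 - 266 = -271$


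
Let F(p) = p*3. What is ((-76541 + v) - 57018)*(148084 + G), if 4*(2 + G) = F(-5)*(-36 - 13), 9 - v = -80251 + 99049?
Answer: -22587990481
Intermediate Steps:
F(p) = 3*p
v = -18789 (v = 9 - (-80251 + 99049) = 9 - 1*18798 = 9 - 18798 = -18789)
G = 727/4 (G = -2 + ((3*(-5))*(-36 - 13))/4 = -2 + (-15*(-49))/4 = -2 + (¼)*735 = -2 + 735/4 = 727/4 ≈ 181.75)
((-76541 + v) - 57018)*(148084 + G) = ((-76541 - 18789) - 57018)*(148084 + 727/4) = (-95330 - 57018)*(593063/4) = -152348*593063/4 = -22587990481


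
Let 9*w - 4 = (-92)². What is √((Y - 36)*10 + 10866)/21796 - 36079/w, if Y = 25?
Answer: -324711/8468 + √2689/10898 ≈ -38.341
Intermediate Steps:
w = 8468/9 (w = 4/9 + (⅑)*(-92)² = 4/9 + (⅑)*8464 = 4/9 + 8464/9 = 8468/9 ≈ 940.89)
√((Y - 36)*10 + 10866)/21796 - 36079/w = √((25 - 36)*10 + 10866)/21796 - 36079/8468/9 = √(-11*10 + 10866)*(1/21796) - 36079*9/8468 = √(-110 + 10866)*(1/21796) - 324711/8468 = √10756*(1/21796) - 324711/8468 = (2*√2689)*(1/21796) - 324711/8468 = √2689/10898 - 324711/8468 = -324711/8468 + √2689/10898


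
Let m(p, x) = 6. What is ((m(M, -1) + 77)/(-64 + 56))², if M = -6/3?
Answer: 6889/64 ≈ 107.64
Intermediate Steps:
M = -2 (M = -6*⅓ = -2)
((m(M, -1) + 77)/(-64 + 56))² = ((6 + 77)/(-64 + 56))² = (83/(-8))² = (83*(-⅛))² = (-83/8)² = 6889/64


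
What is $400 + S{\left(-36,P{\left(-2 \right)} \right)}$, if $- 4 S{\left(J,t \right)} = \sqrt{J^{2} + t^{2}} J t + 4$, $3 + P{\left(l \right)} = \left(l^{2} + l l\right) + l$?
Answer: $399 + 81 \sqrt{145} \approx 1374.4$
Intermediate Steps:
$P{\left(l \right)} = -3 + l + 2 l^{2}$ ($P{\left(l \right)} = -3 + \left(\left(l^{2} + l l\right) + l\right) = -3 + \left(\left(l^{2} + l^{2}\right) + l\right) = -3 + \left(2 l^{2} + l\right) = -3 + \left(l + 2 l^{2}\right) = -3 + l + 2 l^{2}$)
$S{\left(J,t \right)} = -1 - \frac{J t \sqrt{J^{2} + t^{2}}}{4}$ ($S{\left(J,t \right)} = - \frac{\sqrt{J^{2} + t^{2}} J t + 4}{4} = - \frac{J \sqrt{J^{2} + t^{2}} t + 4}{4} = - \frac{J t \sqrt{J^{2} + t^{2}} + 4}{4} = - \frac{4 + J t \sqrt{J^{2} + t^{2}}}{4} = -1 - \frac{J t \sqrt{J^{2} + t^{2}}}{4}$)
$400 + S{\left(-36,P{\left(-2 \right)} \right)} = 400 - \left(1 - 9 \left(-3 - 2 + 2 \left(-2\right)^{2}\right) \sqrt{\left(-36\right)^{2} + \left(-3 - 2 + 2 \left(-2\right)^{2}\right)^{2}}\right) = 400 - \left(1 - 9 \left(-3 - 2 + 2 \cdot 4\right) \sqrt{1296 + \left(-3 - 2 + 2 \cdot 4\right)^{2}}\right) = 400 - \left(1 - 9 \left(-3 - 2 + 8\right) \sqrt{1296 + \left(-3 - 2 + 8\right)^{2}}\right) = 400 - \left(1 - 27 \sqrt{1296 + 3^{2}}\right) = 400 - \left(1 - 27 \sqrt{1296 + 9}\right) = 400 - \left(1 - 27 \sqrt{1305}\right) = 400 - \left(1 - 27 \cdot 3 \sqrt{145}\right) = 400 - \left(1 - 81 \sqrt{145}\right) = 399 + 81 \sqrt{145}$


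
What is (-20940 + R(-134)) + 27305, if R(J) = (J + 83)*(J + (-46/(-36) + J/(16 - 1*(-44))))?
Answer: 198716/15 ≈ 13248.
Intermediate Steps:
R(J) = (83 + J)*(23/18 + 61*J/60) (R(J) = (83 + J)*(J + (-46*(-1/36) + J/(16 + 44))) = (83 + J)*(J + (23/18 + J/60)) = (83 + J)*(23/18 + 61*J/60))
(-20940 + R(-134)) + 27305 = (-20940 + (1909/18 + (61/60)*(-134)² + (15419/180)*(-134))) + 27305 = (-20940 + (1909/18 + (61/60)*17956 - 1033073/90)) + 27305 = (-20940 + (1909/18 + 273829/15 - 1033073/90)) + 27305 = (-20940 + 103241/15) + 27305 = -210859/15 + 27305 = 198716/15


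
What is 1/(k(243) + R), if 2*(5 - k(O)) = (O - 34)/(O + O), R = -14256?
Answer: -972/13852181 ≈ -7.0169e-5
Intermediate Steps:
k(O) = 5 - (-34 + O)/(4*O) (k(O) = 5 - (O - 34)/(2*(O + O)) = 5 - (-34 + O)/(2*(2*O)) = 5 - (-34 + O)*1/(2*O)/2 = 5 - (-34 + O)/(4*O))
1/(k(243) + R) = 1/((¼)*(34 + 19*243)/243 - 14256) = 1/((¼)*(1/243)*(34 + 4617) - 14256) = 1/((¼)*(1/243)*4651 - 14256) = 1/(4651/972 - 14256) = 1/(-13852181/972) = -972/13852181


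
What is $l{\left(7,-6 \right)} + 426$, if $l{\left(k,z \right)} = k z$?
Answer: $384$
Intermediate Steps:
$l{\left(7,-6 \right)} + 426 = 7 \left(-6\right) + 426 = -42 + 426 = 384$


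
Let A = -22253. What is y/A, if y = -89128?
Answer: 89128/22253 ≈ 4.0052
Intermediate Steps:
y/A = -89128/(-22253) = -89128*(-1/22253) = 89128/22253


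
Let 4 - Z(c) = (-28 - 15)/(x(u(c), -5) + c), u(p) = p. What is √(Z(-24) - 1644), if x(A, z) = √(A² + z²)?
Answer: √(39403 - 1640*√601)/√(-24 + √601) ≈ 39.453*I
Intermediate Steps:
Z(c) = 4 + 43/(c + √(25 + c²)) (Z(c) = 4 - (-28 - 15)/(√(c² + (-5)²) + c) = 4 - (-43)/(√(c² + 25) + c) = 4 - (-43)/(√(25 + c²) + c) = 4 - (-43)/(c + √(25 + c²)) = 4 + 43/(c + √(25 + c²)))
√(Z(-24) - 1644) = √((43 + 4*(-24) + 4*√(25 + (-24)²))/(-24 + √(25 + (-24)²)) - 1644) = √((43 - 96 + 4*√(25 + 576))/(-24 + √(25 + 576)) - 1644) = √((43 - 96 + 4*√601)/(-24 + √601) - 1644) = √((-53 + 4*√601)/(-24 + √601) - 1644) = √(-1644 + (-53 + 4*√601)/(-24 + √601))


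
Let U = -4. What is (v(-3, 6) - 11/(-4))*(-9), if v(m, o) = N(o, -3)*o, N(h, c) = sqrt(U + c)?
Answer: -99/4 - 54*I*sqrt(7) ≈ -24.75 - 142.87*I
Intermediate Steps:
N(h, c) = sqrt(-4 + c)
v(m, o) = I*o*sqrt(7) (v(m, o) = sqrt(-4 - 3)*o = sqrt(-7)*o = (I*sqrt(7))*o = I*o*sqrt(7))
(v(-3, 6) - 11/(-4))*(-9) = (I*6*sqrt(7) - 11/(-4))*(-9) = (6*I*sqrt(7) - 11*(-1/4))*(-9) = (6*I*sqrt(7) + 11/4)*(-9) = (11/4 + 6*I*sqrt(7))*(-9) = -99/4 - 54*I*sqrt(7)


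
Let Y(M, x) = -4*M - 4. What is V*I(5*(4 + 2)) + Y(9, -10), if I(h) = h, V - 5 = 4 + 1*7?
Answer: 440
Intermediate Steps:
Y(M, x) = -4 - 4*M
V = 16 (V = 5 + (4 + 1*7) = 5 + (4 + 7) = 5 + 11 = 16)
V*I(5*(4 + 2)) + Y(9, -10) = 16*(5*(4 + 2)) + (-4 - 4*9) = 16*(5*6) + (-4 - 36) = 16*30 - 40 = 480 - 40 = 440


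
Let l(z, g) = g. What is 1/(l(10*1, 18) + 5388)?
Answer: 1/5406 ≈ 0.00018498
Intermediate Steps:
1/(l(10*1, 18) + 5388) = 1/(18 + 5388) = 1/5406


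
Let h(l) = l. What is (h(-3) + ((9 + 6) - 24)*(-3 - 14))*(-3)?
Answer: -450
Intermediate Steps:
(h(-3) + ((9 + 6) - 24)*(-3 - 14))*(-3) = (-3 + ((9 + 6) - 24)*(-3 - 14))*(-3) = (-3 + (15 - 24)*(-17))*(-3) = (-3 - 9*(-17))*(-3) = (-3 + 153)*(-3) = 150*(-3) = -450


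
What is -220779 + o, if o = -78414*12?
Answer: -1161747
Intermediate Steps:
o = -940968
-220779 + o = -220779 - 940968 = -1161747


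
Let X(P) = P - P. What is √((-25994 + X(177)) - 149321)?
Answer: I*√175315 ≈ 418.71*I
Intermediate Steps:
X(P) = 0
√((-25994 + X(177)) - 149321) = √((-25994 + 0) - 149321) = √(-25994 - 149321) = √(-175315) = I*√175315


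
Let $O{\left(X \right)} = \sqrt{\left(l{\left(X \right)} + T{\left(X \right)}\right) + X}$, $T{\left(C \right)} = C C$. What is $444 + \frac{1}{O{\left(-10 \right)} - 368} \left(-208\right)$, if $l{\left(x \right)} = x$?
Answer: $\frac{3760580}{8459} + \frac{52 \sqrt{5}}{8459} \approx 444.58$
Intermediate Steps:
$T{\left(C \right)} = C^{2}$
$O{\left(X \right)} = \sqrt{X^{2} + 2 X}$ ($O{\left(X \right)} = \sqrt{\left(X + X^{2}\right) + X} = \sqrt{X^{2} + 2 X}$)
$444 + \frac{1}{O{\left(-10 \right)} - 368} \left(-208\right) = 444 + \frac{1}{\sqrt{- 10 \left(2 - 10\right)} - 368} \left(-208\right) = 444 + \frac{1}{\sqrt{\left(-10\right) \left(-8\right)} - 368} \left(-208\right) = 444 + \frac{1}{\sqrt{80} - 368} \left(-208\right) = 444 + \frac{1}{4 \sqrt{5} - 368} \left(-208\right) = 444 + \frac{1}{-368 + 4 \sqrt{5}} \left(-208\right) = 444 - \frac{208}{-368 + 4 \sqrt{5}}$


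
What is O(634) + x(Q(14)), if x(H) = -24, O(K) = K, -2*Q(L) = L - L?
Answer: 610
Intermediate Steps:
Q(L) = 0 (Q(L) = -(L - L)/2 = -½*0 = 0)
O(634) + x(Q(14)) = 634 - 24 = 610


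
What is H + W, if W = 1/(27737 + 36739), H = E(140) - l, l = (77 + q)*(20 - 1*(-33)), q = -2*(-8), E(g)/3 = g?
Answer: -290722283/64476 ≈ -4509.0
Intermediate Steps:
E(g) = 3*g
q = 16
l = 4929 (l = (77 + 16)*(20 - 1*(-33)) = 93*(20 + 33) = 93*53 = 4929)
H = -4509 (H = 3*140 - 1*4929 = 420 - 4929 = -4509)
W = 1/64476 ≈ 1.5510e-5
H + W = -4509 + 1/64476 = -290722283/64476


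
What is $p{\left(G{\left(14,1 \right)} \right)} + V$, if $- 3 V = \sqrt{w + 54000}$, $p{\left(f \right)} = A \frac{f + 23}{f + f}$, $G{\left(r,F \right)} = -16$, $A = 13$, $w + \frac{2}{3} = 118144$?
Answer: $- \frac{91}{32} - \frac{\sqrt{1549290}}{9} \approx -141.14$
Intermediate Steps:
$w = \frac{354430}{3}$ ($w = - \frac{2}{3} + 118144 = \frac{354430}{3} \approx 1.1814 \cdot 10^{5}$)
$p{\left(f \right)} = \frac{13 \left(23 + f\right)}{2 f}$ ($p{\left(f \right)} = 13 \frac{f + 23}{f + f} = 13 \frac{23 + f}{2 f} = \frac{13 \left(23 + f\right)}{2 f}$)
$V = - \frac{\sqrt{1549290}}{9}$ ($V = - \frac{\sqrt{\frac{354430}{3} + 54000}}{3} = - \frac{\sqrt{\frac{516430}{3}}}{3} = - \frac{\frac{1}{3} \sqrt{1549290}}{3} = - \frac{\sqrt{1549290}}{9} \approx -138.3$)
$p{\left(G{\left(14,1 \right)} \right)} + V = \frac{13 \left(23 - 16\right)}{2 \left(-16\right)} - \frac{\sqrt{1549290}}{9} = \frac{13}{2} \left(- \frac{1}{16}\right) 7 - \frac{\sqrt{1549290}}{9} = - \frac{91}{32} - \frac{\sqrt{1549290}}{9}$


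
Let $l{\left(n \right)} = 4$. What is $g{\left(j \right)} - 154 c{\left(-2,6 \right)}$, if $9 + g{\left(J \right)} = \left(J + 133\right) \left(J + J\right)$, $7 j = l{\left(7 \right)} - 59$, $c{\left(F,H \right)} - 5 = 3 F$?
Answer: $- \frac{89255}{49} \approx -1821.5$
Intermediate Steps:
$c{\left(F,H \right)} = 5 + 3 F$
$j = - \frac{55}{7}$ ($j = \frac{4 - 59}{7} = \frac{1}{7} \left(-55\right) = - \frac{55}{7} \approx -7.8571$)
$g{\left(J \right)} = -9 + 2 J \left(133 + J\right)$ ($g{\left(J \right)} = -9 + \left(J + 133\right) \left(J + J\right) = -9 + \left(133 + J\right) 2 J = -9 + 2 J \left(133 + J\right)$)
$g{\left(j \right)} - 154 c{\left(-2,6 \right)} = \left(-9 + 2 \left(- \frac{55}{7}\right)^{2} + 266 \left(- \frac{55}{7}\right)\right) - 154 \left(5 + 3 \left(-2\right)\right) = \left(-9 + 2 \cdot \frac{3025}{49} - 2090\right) - 154 \left(5 - 6\right) = \left(-9 + \frac{6050}{49} - 2090\right) - 154 \left(-1\right) = - \frac{96801}{49} - -154 = - \frac{96801}{49} + 154 = - \frac{89255}{49}$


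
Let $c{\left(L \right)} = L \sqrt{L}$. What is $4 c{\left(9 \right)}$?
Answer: $108$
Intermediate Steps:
$c{\left(L \right)} = L^{\frac{3}{2}}$
$4 c{\left(9 \right)} = 4 \cdot 9^{\frac{3}{2}} = 4 \cdot 27 = 108$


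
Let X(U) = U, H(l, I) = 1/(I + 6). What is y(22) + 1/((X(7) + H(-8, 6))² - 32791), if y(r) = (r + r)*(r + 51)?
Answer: 15143548804/4714679 ≈ 3212.0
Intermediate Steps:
y(r) = 2*r*(51 + r) (y(r) = (2*r)*(51 + r) = 2*r*(51 + r))
H(l, I) = 1/(6 + I)
y(22) + 1/((X(7) + H(-8, 6))² - 32791) = 2*22*(51 + 22) + 1/((7 + 1/(6 + 6))² - 32791) = 2*22*73 + 1/((7 + 1/12)² - 32791) = 3212 + 1/((7 + 1/12)² - 32791) = 3212 + 1/((85/12)² - 32791) = 3212 + 1/(7225/144 - 32791) = 3212 + 1/(-4714679/144) = 3212 - 144/4714679 = 15143548804/4714679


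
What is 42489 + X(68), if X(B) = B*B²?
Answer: 356921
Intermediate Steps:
X(B) = B³
42489 + X(68) = 42489 + 68³ = 42489 + 314432 = 356921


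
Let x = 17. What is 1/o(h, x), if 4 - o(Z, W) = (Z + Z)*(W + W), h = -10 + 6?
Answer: 1/276 ≈ 0.0036232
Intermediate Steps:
h = -4
o(Z, W) = 4 - 4*W*Z (o(Z, W) = 4 - (Z + Z)*(W + W) = 4 - 2*Z*2*W = 4 - 4*W*Z)
1/o(h, x) = 1/(4 - 4*17*(-4)) = 1/(4 + 272) = 1/276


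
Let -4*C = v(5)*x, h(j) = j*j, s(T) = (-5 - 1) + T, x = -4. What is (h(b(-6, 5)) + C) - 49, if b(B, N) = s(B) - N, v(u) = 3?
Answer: 243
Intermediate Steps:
s(T) = -6 + T
b(B, N) = -6 + B - N (b(B, N) = (-6 + B) - N = -6 + B - N)
h(j) = j²
C = 3 (C = -3*(-4)/4 = -¼*(-12) = 3)
(h(b(-6, 5)) + C) - 49 = ((-6 - 6 - 1*5)² + 3) - 49 = ((-6 - 6 - 5)² + 3) - 49 = ((-17)² + 3) - 49 = (289 + 3) - 49 = 292 - 49 = 243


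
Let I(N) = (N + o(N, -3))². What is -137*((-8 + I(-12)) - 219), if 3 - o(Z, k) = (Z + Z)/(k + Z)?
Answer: 392642/25 ≈ 15706.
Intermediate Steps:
o(Z, k) = 3 - 2*Z/(Z + k) (o(Z, k) = 3 - (Z + Z)/(k + Z) = 3 - 2*Z/(Z + k))
I(N) = (N + (-9 + N)/(-3 + N))² (I(N) = (N + (N + 3*(-3))/(N - 3))² = (N + (N - 9)/(-3 + N))² = (N + (-9 + N)/(-3 + N))²)
-137*((-8 + I(-12)) - 219) = -137*((-8 + (-9 - 12 - 12*(-3 - 12))²/(-3 - 12)²) - 219) = -137*((-8 + (-9 - 12 - 12*(-15))²/(-15)²) - 219) = -137*((-8 + (-9 - 12 + 180)²/225) - 219) = -137*((-8 + (1/225)*159²) - 219) = -137*((-8 + (1/225)*25281) - 219) = -137*((-8 + 2809/25) - 219) = -137*(2609/25 - 219) = -137*(-2866/25) = 392642/25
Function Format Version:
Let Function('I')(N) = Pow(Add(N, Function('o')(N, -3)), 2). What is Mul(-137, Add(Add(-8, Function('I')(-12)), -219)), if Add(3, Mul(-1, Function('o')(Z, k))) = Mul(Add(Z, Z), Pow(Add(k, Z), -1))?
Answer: Rational(392642, 25) ≈ 15706.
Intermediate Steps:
Function('o')(Z, k) = Add(3, Mul(-2, Z, Pow(Add(Z, k), -1))) (Function('o')(Z, k) = Add(3, Mul(-1, Mul(Add(Z, Z), Pow(Add(k, Z), -1)))) = Add(3, Mul(-1, Mul(Mul(2, Z), Pow(Add(Z, k), -1)))) = Add(3, Mul(-1, Mul(2, Z, Pow(Add(Z, k), -1)))) = Add(3, Mul(-2, Z, Pow(Add(Z, k), -1))))
Function('I')(N) = Pow(Add(N, Mul(Pow(Add(-3, N), -1), Add(-9, N))), 2) (Function('I')(N) = Pow(Add(N, Mul(Pow(Add(N, -3), -1), Add(N, Mul(3, -3)))), 2) = Pow(Add(N, Mul(Pow(Add(-3, N), -1), Add(N, -9))), 2) = Pow(Add(N, Mul(Pow(Add(-3, N), -1), Add(-9, N))), 2))
Mul(-137, Add(Add(-8, Function('I')(-12)), -219)) = Mul(-137, Add(Add(-8, Mul(Pow(Add(-3, -12), -2), Pow(Add(-9, -12, Mul(-12, Add(-3, -12))), 2))), -219)) = Mul(-137, Add(Add(-8, Mul(Pow(-15, -2), Pow(Add(-9, -12, Mul(-12, -15)), 2))), -219)) = Mul(-137, Add(Add(-8, Mul(Rational(1, 225), Pow(Add(-9, -12, 180), 2))), -219)) = Mul(-137, Add(Add(-8, Mul(Rational(1, 225), Pow(159, 2))), -219)) = Mul(-137, Add(Add(-8, Mul(Rational(1, 225), 25281)), -219)) = Mul(-137, Add(Add(-8, Rational(2809, 25)), -219)) = Mul(-137, Add(Rational(2609, 25), -219)) = Mul(-137, Rational(-2866, 25)) = Rational(392642, 25)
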